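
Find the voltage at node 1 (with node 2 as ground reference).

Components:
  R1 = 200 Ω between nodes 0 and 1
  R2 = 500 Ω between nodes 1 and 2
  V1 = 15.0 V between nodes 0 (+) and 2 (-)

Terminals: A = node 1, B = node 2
Nodal analysis, taking node 2 as the 0 V reference.
Source V1 fixes V_0 = 15 V.
KCL at each unknown node (sum of currents leaving = 0; resistances in Ω):
  Node 1: (V_1 - 15)/200 + (V_1 - 0)/500 = 0
Collecting terms: 0.007 × V_1 = 0.075  =>  V_1 = 10.71 V
The requested potential is V_1 = 10.71 V.

Final answer: V_1 = 10.71 V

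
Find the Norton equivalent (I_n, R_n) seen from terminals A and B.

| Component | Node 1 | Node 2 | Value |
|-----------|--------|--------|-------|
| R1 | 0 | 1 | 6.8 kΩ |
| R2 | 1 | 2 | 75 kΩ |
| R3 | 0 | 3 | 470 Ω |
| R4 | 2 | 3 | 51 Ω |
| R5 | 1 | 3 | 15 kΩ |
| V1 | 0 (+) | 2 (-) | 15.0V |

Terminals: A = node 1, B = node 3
Find the Thévenin equivalent first; then I_n = V_th/R_th and R_n = R_th.
Step 1 — V_th is the open-circuit voltage V_A - V_B (nothing connected across the terminals).
Nodal analysis, taking node 2 as the 0 V reference.
Source V1 fixes V_0 = 15 V.
KCL at each unknown node (sum of currents leaving = 0; resistances in Ω):
  Node 1: (V_1 - 15)/6800 + (V_1 - 0)/75000 + (V_1 - V_3)/15000 = 0
  Node 3: (V_3 - 15)/470 + (V_3 - 0)/51 + (V_3 - V_1)/15000 = 0
Collecting terms (coefficients in siemens):
  0.0002271·V_1 - 0.00006667·V_3 = 0.002206
  0.0218·V_3 - 0.00006667·V_1 = 0.03191
Determinant D = (0.0002271)(0.0218) - (-0.00006667)(-0.00006667) = 0.000004946
V_1 = [(0.002206)(0.0218) - (-0.00006667)(0.03191)]/D = 10.15 V
V_3 = [(0.0002271)(0.03191) - (0.002206)(-0.00006667)]/D = 1.495 V
V_th = V_1 - V_3 = 10.15 - 1.495 = 8.659 V
Step 2 — R_th: zero the source — replace V1 by a short circuit (node 2 merges into node 0) — and find the resistance seen between A (node 1) and B (node 3).
Reduce the network between node 1 (A) and node 3 (B) by series/parallel combination:
  Rp1 = R1 ‖ R2 (parallel, both between nodes 0 and 1) = 1/(1/6800 + 1/75000) = 6235 Ω
  Rp2 = R3 ‖ R4 (parallel, both between nodes 0 and 3) = 1/(1/470 + 1/51) = 46.01 Ω
  Rs1 = Rp1 + Rp2 (series, joined only at node 0) = 6235 + 46.01 = 6281 Ω
  Rp3 = R5 ‖ Rs1 (parallel, both between nodes 1 and 3) = 1/(1/15000 + 1/6281) = 4427 Ω
R_th = 4.427 kΩ
I_n = V_th/R_th = 8.659/4427 = 0.001956 A, and R_n = R_th = 4.427 kΩ

Final answer: I_n = 0.001956 A, R_n = 4.427 kΩ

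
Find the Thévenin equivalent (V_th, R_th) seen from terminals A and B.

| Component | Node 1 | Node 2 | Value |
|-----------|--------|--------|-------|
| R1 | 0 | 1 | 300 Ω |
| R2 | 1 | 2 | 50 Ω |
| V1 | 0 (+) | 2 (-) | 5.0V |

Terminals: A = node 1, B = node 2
Step 1 — V_th is the open-circuit voltage V_A - V_B (nothing connected across the terminals).
Nodal analysis, taking node 2 as the 0 V reference.
Source V1 fixes V_0 = 5 V.
KCL at each unknown node (sum of currents leaving = 0; resistances in Ω):
  Node 1: (V_1 - 5)/300 + (V_1 - 0)/50 = 0
Collecting terms: 0.02333 × V_1 = 0.01667  =>  V_1 = 0.7143 V
V_th = V_1 - V_2 = 0.7143 - 0 = 0.7143 V
Step 2 — R_th: zero the source — replace V1 by a short circuit (node 2 merges into node 0) — and find the resistance seen between A (node 1) and B (node 0).
Reduce the network between node 1 (A) and node 0 (B) by series/parallel combination:
  Rp1 = R1 ‖ R2 (parallel, both between nodes 0 and 1) = 1/(1/300 + 1/50) = 42.86 Ω
R_th = 42.86 Ω

Final answer: V_th = 0.7143 V, R_th = 42.86 Ω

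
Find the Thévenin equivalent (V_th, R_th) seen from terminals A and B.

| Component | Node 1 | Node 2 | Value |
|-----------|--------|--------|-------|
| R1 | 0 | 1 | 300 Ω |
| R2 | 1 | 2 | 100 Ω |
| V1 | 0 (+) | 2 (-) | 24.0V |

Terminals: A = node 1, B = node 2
Step 1 — V_th is the open-circuit voltage V_A - V_B (nothing connected across the terminals).
Nodal analysis, taking node 2 as the 0 V reference.
Source V1 fixes V_0 = 24 V.
KCL at each unknown node (sum of currents leaving = 0; resistances in Ω):
  Node 1: (V_1 - 24)/300 + (V_1 - 0)/100 = 0
Collecting terms: 0.01333 × V_1 = 0.08  =>  V_1 = 6 V
V_th = V_1 - V_2 = 6 - 0 = 6 V
Step 2 — R_th: zero the source — replace V1 by a short circuit (node 2 merges into node 0) — and find the resistance seen between A (node 1) and B (node 0).
Reduce the network between node 1 (A) and node 0 (B) by series/parallel combination:
  Rp1 = R1 ‖ R2 (parallel, both between nodes 0 and 1) = 1/(1/300 + 1/100) = 75 Ω
R_th = 75 Ω

Final answer: V_th = 6 V, R_th = 75 Ω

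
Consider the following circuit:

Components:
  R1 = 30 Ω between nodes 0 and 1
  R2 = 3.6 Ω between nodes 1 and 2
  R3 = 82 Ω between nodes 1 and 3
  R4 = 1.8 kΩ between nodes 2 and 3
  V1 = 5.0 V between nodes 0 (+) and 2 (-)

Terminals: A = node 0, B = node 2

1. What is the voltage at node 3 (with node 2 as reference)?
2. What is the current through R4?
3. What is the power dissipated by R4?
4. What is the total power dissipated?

Nodal analysis, taking node 2 as the 0 V reference.
Source V1 fixes V_0 = 5 V.
KCL at each unknown node (sum of currents leaving = 0; resistances in Ω):
  Node 1: (V_1 - 5)/30 + (V_1 - 0)/3.6 + (V_1 - V_3)/82 = 0
  Node 3: (V_3 - V_1)/82 + (V_3 - 0)/1800 = 0
Collecting terms (coefficients in siemens):
  0.3233·V_1 - 0.0122·V_3 = 0.1667
  0.01275·V_3 - 0.0122·V_1 = 0
Determinant D = (0.3233)(0.01275) - (-0.0122)(-0.0122) = 0.003974
V_1 = [(0.1667)(0.01275) - (-0.0122)(0)]/D = 0.5348 V
V_3 = [(0.3233)(0) - (0.1667)(-0.0122)]/D = 0.5115 V
Part 1:
  Read off the nodal solution: V_3 = 0.5115 V
Part 2:
  I_R4 = (V_2 - V_3)/R4 = (0 - 0.5115)/1800 = -0.0002842 A
  Magnitude: I_R4 = 0.0002842 A
Part 3:
  I_R4 = (V_2 - V_3)/R4 = (0 - 0.5115)/1800 = -0.0002842 A
  P_R4 = I_R4² × R4 = (-0.0002842)² × 1800 = 0.0001454 W
Part 4:
  Power in each resistor, P = (ΔV)²/R:
    P_R1 = (5 - 0.5348)²/30 = 0.6646 W
    P_R2 = (0.5348 - 0)²/3.6 = 0.07945 W
    P_R3 = (0.5348 - 0.5115)²/82 = 0.000006622 W
    P_R4 = (0 - 0.5115)²/1800 = 0.0001454 W
  P_total = P_R1 + P_R2 + P_R3 + P_R4 = 0.7442 W

Final answers:
1. V_3 = 0.5115 V
2. I_R4 = 0.0002842 A
3. P_R4 = 0.0001454 W
4. P_total = 0.7442 W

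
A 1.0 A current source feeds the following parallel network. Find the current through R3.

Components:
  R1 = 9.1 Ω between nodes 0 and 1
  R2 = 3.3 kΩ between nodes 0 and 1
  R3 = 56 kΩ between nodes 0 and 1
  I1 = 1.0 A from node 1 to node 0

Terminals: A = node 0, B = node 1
All resistors sit directly between nodes 0 and 1, so they are in parallel and share one voltage V; the full source current 1 A splits among them.
1/R_par = 1/9.1 + 1/3300 + 1/56000 = 0.1102 S  =>  R_par = 9.074 Ω
V = I × R_par = 1 × 9.074 = 9.074 V
I_R3 = V/R3 = 9.074/56000 = 0.000162 A

Final answer: 0.000162 A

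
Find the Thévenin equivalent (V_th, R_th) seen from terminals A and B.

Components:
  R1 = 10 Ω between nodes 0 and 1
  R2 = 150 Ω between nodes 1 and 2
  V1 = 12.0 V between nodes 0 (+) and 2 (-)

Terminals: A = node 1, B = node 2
Step 1 — V_th is the open-circuit voltage V_A - V_B (nothing connected across the terminals).
Nodal analysis, taking node 2 as the 0 V reference.
Source V1 fixes V_0 = 12 V.
KCL at each unknown node (sum of currents leaving = 0; resistances in Ω):
  Node 1: (V_1 - 12)/10 + (V_1 - 0)/150 = 0
Collecting terms: 0.1067 × V_1 = 1.2  =>  V_1 = 11.25 V
V_th = V_1 - V_2 = 11.25 - 0 = 11.25 V
Step 2 — R_th: zero the source — replace V1 by a short circuit (node 2 merges into node 0) — and find the resistance seen between A (node 1) and B (node 0).
Reduce the network between node 1 (A) and node 0 (B) by series/parallel combination:
  Rp1 = R1 ‖ R2 (parallel, both between nodes 0 and 1) = 1/(1/10 + 1/150) = 9.375 Ω
R_th = 9.375 Ω

Final answer: V_th = 11.25 V, R_th = 9.375 Ω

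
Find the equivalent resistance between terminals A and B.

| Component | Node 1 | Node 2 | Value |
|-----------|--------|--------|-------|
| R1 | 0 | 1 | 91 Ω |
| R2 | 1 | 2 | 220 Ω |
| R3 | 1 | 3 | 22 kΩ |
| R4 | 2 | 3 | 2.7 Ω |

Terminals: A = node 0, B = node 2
Reduce the network between node 0 (A) and node 2 (B) by series/parallel combination:
  Rs1 = R3 + R4 (series, joined only at node 3) = 22000 + 2.7 = 22000 Ω
  Rp1 = R2 ‖ Rs1 (parallel, both between nodes 1 and 2) = 1/(1/220 + 1/22000) = 217.8 Ω
  Rs2 = R1 + Rp1 (series, joined only at node 1) = 91 + 217.8 = 308.8 Ω
R_eq = 308.8 Ω

Final answer: 308.8 Ω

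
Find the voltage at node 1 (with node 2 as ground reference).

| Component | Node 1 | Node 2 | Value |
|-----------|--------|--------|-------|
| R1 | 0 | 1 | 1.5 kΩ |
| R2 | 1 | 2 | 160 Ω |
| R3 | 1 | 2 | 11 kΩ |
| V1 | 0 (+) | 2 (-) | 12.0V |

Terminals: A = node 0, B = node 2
Nodal analysis, taking node 2 as the 0 V reference.
Source V1 fixes V_0 = 12 V.
KCL at each unknown node (sum of currents leaving = 0; resistances in Ω):
  Node 1: (V_1 - 12)/1500 + (V_1 - 0)/160 + (V_1 - 0)/11000 = 0
Collecting terms: 0.007008 × V_1 = 0.008  =>  V_1 = 1.142 V
The requested potential is V_1 = 1.142 V.

Final answer: V_1 = 1.142 V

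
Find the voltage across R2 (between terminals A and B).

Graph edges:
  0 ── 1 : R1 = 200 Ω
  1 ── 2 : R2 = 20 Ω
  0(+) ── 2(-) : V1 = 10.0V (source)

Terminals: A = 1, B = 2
R1 and R2 are in series across V1 (node 0 → node 1 → node 2), and the output A–B is taken across R2, so this is a voltage divider.
Series current: I = V1/(R1 + R2) = 10/(200 + 20) = 10/220 = 0.04545 A
V_R2 = I × R2 = V1 × R2/(R1 + R2) = 10 × 20/220 = 0.9091 V

Final answer: 0.9091 V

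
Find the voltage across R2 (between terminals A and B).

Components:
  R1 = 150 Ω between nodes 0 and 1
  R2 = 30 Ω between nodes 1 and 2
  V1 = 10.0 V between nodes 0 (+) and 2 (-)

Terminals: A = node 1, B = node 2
R1 and R2 are in series across V1 (node 0 → node 1 → node 2), and the output A–B is taken across R2, so this is a voltage divider.
Series current: I = V1/(R1 + R2) = 10/(150 + 30) = 10/180 = 0.05556 A
V_R2 = I × R2 = V1 × R2/(R1 + R2) = 10 × 30/180 = 1.667 V

Final answer: 1.667 V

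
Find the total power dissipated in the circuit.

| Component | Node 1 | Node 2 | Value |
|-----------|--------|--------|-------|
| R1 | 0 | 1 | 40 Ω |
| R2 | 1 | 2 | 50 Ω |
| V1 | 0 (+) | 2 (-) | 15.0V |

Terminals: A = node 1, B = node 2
Nodal analysis, taking node 2 as the 0 V reference.
Source V1 fixes V_0 = 15 V.
KCL at each unknown node (sum of currents leaving = 0; resistances in Ω):
  Node 1: (V_1 - 15)/40 + (V_1 - 0)/50 = 0
Collecting terms: 0.045 × V_1 = 0.375  =>  V_1 = 8.333 V
Power in each resistor, P = (ΔV)²/R:
  P_R1 = (15 - 8.333)²/40 = 1.111 W
  P_R2 = (8.333 - 0)²/50 = 1.389 W
P_total = P_R1 + P_R2 = 2.5 W

Final answer: 2.5 W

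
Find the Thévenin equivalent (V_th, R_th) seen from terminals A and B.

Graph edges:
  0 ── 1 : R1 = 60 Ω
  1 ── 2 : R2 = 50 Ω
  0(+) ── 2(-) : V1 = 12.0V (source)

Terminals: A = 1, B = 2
Step 1 — V_th is the open-circuit voltage V_A - V_B (nothing connected across the terminals).
Nodal analysis, taking node 2 as the 0 V reference.
Source V1 fixes V_0 = 12 V.
KCL at each unknown node (sum of currents leaving = 0; resistances in Ω):
  Node 1: (V_1 - 12)/60 + (V_1 - 0)/50 = 0
Collecting terms: 0.03667 × V_1 = 0.2  =>  V_1 = 5.455 V
V_th = V_1 - V_2 = 5.455 - 0 = 5.455 V
Step 2 — R_th: zero the source — replace V1 by a short circuit (node 2 merges into node 0) — and find the resistance seen between A (node 1) and B (node 0).
Reduce the network between node 1 (A) and node 0 (B) by series/parallel combination:
  Rp1 = R1 ‖ R2 (parallel, both between nodes 0 and 1) = 1/(1/60 + 1/50) = 27.27 Ω
R_th = 27.27 Ω

Final answer: V_th = 5.455 V, R_th = 27.27 Ω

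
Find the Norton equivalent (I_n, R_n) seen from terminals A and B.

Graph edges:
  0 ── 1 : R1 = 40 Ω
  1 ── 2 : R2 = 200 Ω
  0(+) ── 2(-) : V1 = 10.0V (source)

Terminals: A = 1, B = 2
Find the Thévenin equivalent first; then I_n = V_th/R_th and R_n = R_th.
Step 1 — V_th is the open-circuit voltage V_A - V_B (nothing connected across the terminals).
Nodal analysis, taking node 2 as the 0 V reference.
Source V1 fixes V_0 = 10 V.
KCL at each unknown node (sum of currents leaving = 0; resistances in Ω):
  Node 1: (V_1 - 10)/40 + (V_1 - 0)/200 = 0
Collecting terms: 0.03 × V_1 = 0.25  =>  V_1 = 8.333 V
V_th = V_1 - V_2 = 8.333 - 0 = 8.333 V
Step 2 — R_th: zero the source — replace V1 by a short circuit (node 2 merges into node 0) — and find the resistance seen between A (node 1) and B (node 0).
Reduce the network between node 1 (A) and node 0 (B) by series/parallel combination:
  Rp1 = R1 ‖ R2 (parallel, both between nodes 0 and 1) = 1/(1/40 + 1/200) = 33.33 Ω
R_th = 33.33 Ω
I_n = V_th/R_th = 8.333/33.33 = 0.25 A, and R_n = R_th = 33.33 Ω

Final answer: I_n = 0.25 A, R_n = 33.33 Ω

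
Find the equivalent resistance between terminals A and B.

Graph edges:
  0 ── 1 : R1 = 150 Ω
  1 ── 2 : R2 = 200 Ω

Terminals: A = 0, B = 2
Reduce the network between node 0 (A) and node 2 (B) by series/parallel combination:
  Rs1 = R1 + R2 (series, joined only at node 1) = 150 + 200 = 350 Ω
R_eq = 350 Ω

Final answer: 350 Ω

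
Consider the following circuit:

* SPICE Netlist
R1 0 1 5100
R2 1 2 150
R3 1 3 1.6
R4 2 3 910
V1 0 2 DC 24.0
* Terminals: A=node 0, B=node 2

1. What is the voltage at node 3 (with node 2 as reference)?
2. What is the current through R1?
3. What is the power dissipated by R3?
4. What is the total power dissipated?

Nodal analysis, taking node 2 as the 0 V reference.
Source V1 fixes V_0 = 24 V.
KCL at each unknown node (sum of currents leaving = 0; resistances in Ω):
  Node 1: (V_1 - 24)/5100 + (V_1 - 0)/150 + (V_1 - V_3)/1.6 = 0
  Node 3: (V_3 - V_1)/1.6 + (V_3 - 0)/910 = 0
Collecting terms (coefficients in siemens):
  0.6319·V_1 - 0.625·V_3 = 0.004706
  0.6261·V_3 - 0.625·V_1 = 0
Determinant D = (0.6319)(0.6261) - (-0.625)(-0.625) = 0.004984
V_1 = [(0.004706)(0.6261) - (-0.625)(0)]/D = 0.5912 V
V_3 = [(0.6319)(0) - (0.004706)(-0.625)]/D = 0.5902 V
Part 1:
  Read off the nodal solution: V_3 = 0.5902 V
Part 2:
  I_R1 = (V_0 - V_1)/R1 = (24 - 0.5912)/5100 = 0.00459 A
  Magnitude: I_R1 = 0.00459 A
Part 3:
  I_R3 = (V_1 - V_3)/R3 = (0.5912 - 0.5902)/1.6 = 0.0006485 A
  P_R3 = I_R3² × R3 = (0.0006485)² × 1.6 = 0.000000673 W
Part 4:
  Power in each resistor, P = (ΔV)²/R:
    P_R1 = (24 - 0.5912)²/5100 = 0.1074 W
    P_R2 = (0.5912 - 0)²/150 = 0.00233 W
    P_R3 = (0.5912 - 0.5902)²/1.6 = 0.000000673 W
    P_R4 = (0 - 0.5902)²/910 = 0.0003828 W
  P_total = P_R1 + P_R2 + P_R3 + P_R4 = 0.1102 W

Final answers:
1. V_3 = 0.5902 V
2. I_R1 = 0.00459 A
3. P_R3 = 6.73e-07 W
4. P_total = 0.1102 W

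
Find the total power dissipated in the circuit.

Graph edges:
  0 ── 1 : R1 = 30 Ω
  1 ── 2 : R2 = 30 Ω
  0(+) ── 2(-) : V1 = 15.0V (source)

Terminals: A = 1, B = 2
Nodal analysis, taking node 2 as the 0 V reference.
Source V1 fixes V_0 = 15 V.
KCL at each unknown node (sum of currents leaving = 0; resistances in Ω):
  Node 1: (V_1 - 15)/30 + (V_1 - 0)/30 = 0
Collecting terms: 0.06667 × V_1 = 0.5  =>  V_1 = 7.5 V
Power in each resistor, P = (ΔV)²/R:
  P_R1 = (15 - 7.5)²/30 = 1.875 W
  P_R2 = (7.5 - 0)²/30 = 1.875 W
P_total = P_R1 + P_R2 = 3.75 W

Final answer: 3.75 W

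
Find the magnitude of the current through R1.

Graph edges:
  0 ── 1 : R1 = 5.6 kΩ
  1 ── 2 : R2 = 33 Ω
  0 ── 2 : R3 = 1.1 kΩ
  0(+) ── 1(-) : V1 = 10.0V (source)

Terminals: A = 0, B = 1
Nodal analysis, taking node 1 as the 0 V reference.
Source V1 fixes V_0 = 10 V.
KCL at each unknown node (sum of currents leaving = 0; resistances in Ω):
  Node 2: (V_2 - 0)/33 + (V_2 - 10)/1100 = 0
Collecting terms: 0.03121 × V_2 = 0.009091  =>  V_2 = 0.2913 V
I_R1 = (V_0 - V_1)/R1 = (10 - 0)/5600 = 0.001786 A
|I_R1| = 0.001786 A

Final answer: |I_R1| = 0.001786 A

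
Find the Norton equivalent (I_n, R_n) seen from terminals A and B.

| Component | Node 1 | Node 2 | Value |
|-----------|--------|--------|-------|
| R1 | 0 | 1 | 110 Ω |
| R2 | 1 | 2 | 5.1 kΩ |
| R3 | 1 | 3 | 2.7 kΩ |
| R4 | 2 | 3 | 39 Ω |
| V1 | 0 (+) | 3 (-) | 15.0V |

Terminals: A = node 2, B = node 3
Find the Thévenin equivalent first; then I_n = V_th/R_th and R_n = R_th.
Step 1 — V_th is the open-circuit voltage V_A - V_B (nothing connected across the terminals).
Nodal analysis, taking node 3 as the 0 V reference.
Source V1 fixes V_0 = 15 V.
KCL at each unknown node (sum of currents leaving = 0; resistances in Ω):
  Node 1: (V_1 - 15)/110 + (V_1 - V_2)/5100 + (V_1 - 0)/2700 = 0
  Node 2: (V_2 - V_1)/5100 + (V_2 - 0)/39 = 0
Collecting terms (coefficients in siemens):
  0.009657·V_1 - 0.0001961·V_2 = 0.1364
  0.02584·V_2 - 0.0001961·V_1 = 0
Determinant D = (0.009657)(0.02584) - (-0.0001961)(-0.0001961) = 0.0002495
V_1 = [(0.1364)(0.02584) - (-0.0001961)(0)]/D = 14.12 V
V_2 = [(0.009657)(0) - (0.1364)(-0.0001961)]/D = 0.1072 V
V_th = V_2 - V_3 = 0.1072 - 0 = 0.1072 V
Step 2 — R_th: zero the source — replace V1 by a short circuit (node 3 merges into node 0) — and find the resistance seen between A (node 2) and B (node 0).
Reduce the network between node 2 (A) and node 0 (B) by series/parallel combination:
  Rp1 = R1 ‖ R3 (parallel, both between nodes 0 and 1) = 1/(1/110 + 1/2700) = 105.7 Ω
  Rs1 = R2 + Rp1 (series, joined only at node 1) = 5100 + 105.7 = 5206 Ω
  Rp2 = R4 ‖ Rs1 (parallel, both between nodes 0 and 2) = 1/(1/39 + 1/5206) = 38.71 Ω
R_th = 38.71 Ω
I_n = V_th/R_th = 0.1072/38.71 = 0.002769 A, and R_n = R_th = 38.71 Ω

Final answer: I_n = 0.002769 A, R_n = 38.71 Ω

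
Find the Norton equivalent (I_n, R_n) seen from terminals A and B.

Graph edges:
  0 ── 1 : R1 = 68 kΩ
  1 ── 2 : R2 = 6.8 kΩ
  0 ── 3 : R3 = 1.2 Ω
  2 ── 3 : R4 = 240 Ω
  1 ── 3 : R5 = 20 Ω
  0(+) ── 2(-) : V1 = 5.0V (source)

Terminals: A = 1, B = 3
Find the Thévenin equivalent first; then I_n = V_th/R_th and R_n = R_th.
Step 1 — V_th is the open-circuit voltage V_A - V_B (nothing connected across the terminals).
Nodal analysis, taking node 2 as the 0 V reference.
Source V1 fixes V_0 = 5 V.
KCL at each unknown node (sum of currents leaving = 0; resistances in Ω):
  Node 1: (V_1 - 5)/68000 + (V_1 - 0)/6800 + (V_1 - V_3)/20 = 0
  Node 3: (V_3 - 5)/1.2 + (V_3 - 0)/240 + (V_3 - V_1)/20 = 0
Collecting terms (coefficients in siemens):
  0.05016·V_1 - 0.05·V_3 = 0.00007353
  0.8875·V_3 - 0.05·V_1 = 4.167
Determinant D = (0.05016)(0.8875) - (-0.05)(-0.05) = 0.04202
V_1 = [(0.00007353)(0.8875) - (-0.05)(4.167)]/D = 4.96 V
V_3 = [(0.05016)(4.167) - (0.00007353)(-0.05)]/D = 4.974 V
V_th = V_1 - V_3 = 4.96 - 4.974 = -0.01458 V
Step 2 — R_th: zero the source — replace V1 by a short circuit (node 2 merges into node 0) — and find the resistance seen between A (node 1) and B (node 3).
Reduce the network between node 1 (A) and node 3 (B) by series/parallel combination:
  Rp1 = R1 ‖ R2 (parallel, both between nodes 0 and 1) = 1/(1/68000 + 1/6800) = 6182 Ω
  Rp2 = R3 ‖ R4 (parallel, both between nodes 0 and 3) = 1/(1/1.2 + 1/240) = 1.194 Ω
  Rs1 = Rp1 + Rp2 (series, joined only at node 0) = 6182 + 1.194 = 6183 Ω
  Rp3 = R5 ‖ Rs1 (parallel, both between nodes 1 and 3) = 1/(1/20 + 1/6183) = 19.94 Ω
R_th = 19.94 Ω
I_n = V_th/R_th = -0.01458/19.94 = -0.0007311 A, and R_n = R_th = 19.94 Ω

Final answer: I_n = -0.0007311 A, R_n = 19.94 Ω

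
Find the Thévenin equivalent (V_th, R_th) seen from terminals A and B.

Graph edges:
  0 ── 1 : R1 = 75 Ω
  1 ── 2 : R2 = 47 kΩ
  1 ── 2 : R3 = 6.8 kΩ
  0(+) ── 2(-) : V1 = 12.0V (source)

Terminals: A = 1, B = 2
Step 1 — V_th is the open-circuit voltage V_A - V_B (nothing connected across the terminals).
Nodal analysis, taking node 2 as the 0 V reference.
Source V1 fixes V_0 = 12 V.
KCL at each unknown node (sum of currents leaving = 0; resistances in Ω):
  Node 1: (V_1 - 12)/75 + (V_1 - 0)/47000 + (V_1 - 0)/6800 = 0
Collecting terms: 0.0135 × V_1 = 0.16  =>  V_1 = 11.85 V
V_th = V_1 - V_2 = 11.85 - 0 = 11.85 V
Step 2 — R_th: zero the source — replace V1 by a short circuit (node 2 merges into node 0) — and find the resistance seen between A (node 1) and B (node 0).
Reduce the network between node 1 (A) and node 0 (B) by series/parallel combination:
  Rp1 = R1 ‖ R2 ‖ R3 (parallel, all between nodes 0 and 1) = 1/(1/75 + 1/47000 + 1/6800) = 74.06 Ω
R_th = 74.06 Ω

Final answer: V_th = 11.85 V, R_th = 74.06 Ω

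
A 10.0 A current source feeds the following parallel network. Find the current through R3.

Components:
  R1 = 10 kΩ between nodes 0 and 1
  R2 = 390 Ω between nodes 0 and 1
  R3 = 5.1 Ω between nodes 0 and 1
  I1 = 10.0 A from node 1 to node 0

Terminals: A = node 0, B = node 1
All resistors sit directly between nodes 0 and 1, so they are in parallel and share one voltage V; the full source current 10 A splits among them.
1/R_par = 1/10000 + 1/390 + 1/5.1 = 0.1987 S  =>  R_par = 5.032 Ω
V = I × R_par = 10 × 5.032 = 50.32 V
I_R3 = V/R3 = 50.32/5.1 = 9.866 A

Final answer: 9.866 A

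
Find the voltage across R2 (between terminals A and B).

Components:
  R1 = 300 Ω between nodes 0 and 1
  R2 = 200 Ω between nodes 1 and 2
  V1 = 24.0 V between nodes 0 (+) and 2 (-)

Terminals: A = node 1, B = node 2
R1 and R2 are in series across V1 (node 0 → node 1 → node 2), and the output A–B is taken across R2, so this is a voltage divider.
Series current: I = V1/(R1 + R2) = 24/(300 + 200) = 24/500 = 0.048 A
V_R2 = I × R2 = V1 × R2/(R1 + R2) = 24 × 200/500 = 9.6 V

Final answer: 9.6 V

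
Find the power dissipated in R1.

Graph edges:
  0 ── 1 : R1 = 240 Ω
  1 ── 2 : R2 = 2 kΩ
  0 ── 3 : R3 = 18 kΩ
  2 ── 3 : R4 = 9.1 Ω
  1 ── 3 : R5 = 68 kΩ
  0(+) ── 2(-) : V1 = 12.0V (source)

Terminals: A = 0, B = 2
Nodal analysis, taking node 2 as the 0 V reference.
Source V1 fixes V_0 = 12 V.
KCL at each unknown node (sum of currents leaving = 0; resistances in Ω):
  Node 1: (V_1 - 12)/240 + (V_1 - 0)/2000 + (V_1 - V_3)/68000 = 0
  Node 3: (V_3 - 12)/18000 + (V_3 - 0)/9.1 + (V_3 - V_1)/68000 = 0
Collecting terms (coefficients in siemens):
  0.004681·V_1 - 0.00001471·V_3 = 0.05
  0.11·V_3 - 0.00001471·V_1 = 0.0006667
Determinant D = (0.004681)(0.11) - (-0.00001471)(-0.00001471) = 0.0005148
V_1 = [(0.05)(0.11) - (-0.00001471)(0.0006667)]/D = 10.68 V
V_3 = [(0.004681)(0.0006667) - (0.05)(-0.00001471)]/D = 0.007491 V
I_R1 = (V_0 - V_1)/R1 = (12 - 10.68)/240 = 0.005497 A
P_R1 = I_R1² × R1 = (0.005497)² × 240 = 0.007253 W

Final answer: 0.007253 W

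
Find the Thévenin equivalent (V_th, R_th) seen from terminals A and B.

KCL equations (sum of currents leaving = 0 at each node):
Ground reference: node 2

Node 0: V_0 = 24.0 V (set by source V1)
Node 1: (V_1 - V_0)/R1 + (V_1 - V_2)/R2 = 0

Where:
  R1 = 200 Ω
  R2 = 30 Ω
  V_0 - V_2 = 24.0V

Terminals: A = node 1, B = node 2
Step 1 — V_th is the open-circuit voltage V_A - V_B (nothing connected across the terminals).
Nodal analysis, taking node 2 as the 0 V reference.
Source V1 fixes V_0 = 24 V.
KCL at each unknown node (sum of currents leaving = 0; resistances in Ω):
  Node 1: (V_1 - 24)/200 + (V_1 - 0)/30 = 0
Collecting terms: 0.03833 × V_1 = 0.12  =>  V_1 = 3.13 V
V_th = V_1 - V_2 = 3.13 - 0 = 3.13 V
Step 2 — R_th: zero the source — replace V1 by a short circuit (node 2 merges into node 0) — and find the resistance seen between A (node 1) and B (node 0).
Reduce the network between node 1 (A) and node 0 (B) by series/parallel combination:
  Rp1 = R1 ‖ R2 (parallel, both between nodes 0 and 1) = 1/(1/200 + 1/30) = 26.09 Ω
R_th = 26.09 Ω

Final answer: V_th = 3.13 V, R_th = 26.09 Ω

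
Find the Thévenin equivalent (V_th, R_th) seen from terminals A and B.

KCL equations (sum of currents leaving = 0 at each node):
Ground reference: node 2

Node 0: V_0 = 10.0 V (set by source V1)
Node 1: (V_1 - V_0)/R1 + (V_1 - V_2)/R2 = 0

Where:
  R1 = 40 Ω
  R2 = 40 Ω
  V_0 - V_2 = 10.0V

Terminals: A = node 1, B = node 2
Step 1 — V_th is the open-circuit voltage V_A - V_B (nothing connected across the terminals).
Nodal analysis, taking node 2 as the 0 V reference.
Source V1 fixes V_0 = 10 V.
KCL at each unknown node (sum of currents leaving = 0; resistances in Ω):
  Node 1: (V_1 - 10)/40 + (V_1 - 0)/40 = 0
Collecting terms: 0.05 × V_1 = 0.25  =>  V_1 = 5 V
V_th = V_1 - V_2 = 5 - 0 = 5 V
Step 2 — R_th: zero the source — replace V1 by a short circuit (node 2 merges into node 0) — and find the resistance seen between A (node 1) and B (node 0).
Reduce the network between node 1 (A) and node 0 (B) by series/parallel combination:
  Rp1 = R1 ‖ R2 (parallel, both between nodes 0 and 1) = 1/(1/40 + 1/40) = 20 Ω
R_th = 20 Ω

Final answer: V_th = 5 V, R_th = 20 Ω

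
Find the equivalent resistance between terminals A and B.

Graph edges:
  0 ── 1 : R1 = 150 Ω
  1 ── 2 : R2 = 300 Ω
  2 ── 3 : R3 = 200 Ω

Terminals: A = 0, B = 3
Reduce the network between node 0 (A) and node 3 (B) by series/parallel combination:
  Rs1 = R1 + R2 (series, joined only at node 1) = 150 + 300 = 450 Ω
  Rs2 = R3 + Rs1 (series, joined only at node 2) = 200 + 450 = 650 Ω
R_eq = 650 Ω

Final answer: 650 Ω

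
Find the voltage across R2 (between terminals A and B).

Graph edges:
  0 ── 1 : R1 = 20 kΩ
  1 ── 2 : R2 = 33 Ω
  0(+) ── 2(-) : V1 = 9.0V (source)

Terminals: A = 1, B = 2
R1 and R2 are in series across V1 (node 0 → node 1 → node 2), and the output A–B is taken across R2, so this is a voltage divider.
Series current: I = V1/(R1 + R2) = 9/(20000 + 33) = 9/20030 = 0.0004493 A
V_R2 = I × R2 = V1 × R2/(R1 + R2) = 9 × 33/20030 = 0.01483 V

Final answer: 0.01483 V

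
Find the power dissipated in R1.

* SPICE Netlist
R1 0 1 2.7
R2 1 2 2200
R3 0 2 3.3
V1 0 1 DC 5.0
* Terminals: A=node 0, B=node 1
Nodal analysis, taking node 1 as the 0 V reference.
Source V1 fixes V_0 = 5 V.
KCL at each unknown node (sum of currents leaving = 0; resistances in Ω):
  Node 2: (V_2 - 0)/2200 + (V_2 - 5)/3.3 = 0
Collecting terms: 0.3035 × V_2 = 1.515  =>  V_2 = 4.993 V
I_R1 = (V_0 - V_1)/R1 = (5 - 0)/2.7 = 1.852 A
P_R1 = I_R1² × R1 = (1.852)² × 2.7 = 9.259 W

Final answer: 9.259 W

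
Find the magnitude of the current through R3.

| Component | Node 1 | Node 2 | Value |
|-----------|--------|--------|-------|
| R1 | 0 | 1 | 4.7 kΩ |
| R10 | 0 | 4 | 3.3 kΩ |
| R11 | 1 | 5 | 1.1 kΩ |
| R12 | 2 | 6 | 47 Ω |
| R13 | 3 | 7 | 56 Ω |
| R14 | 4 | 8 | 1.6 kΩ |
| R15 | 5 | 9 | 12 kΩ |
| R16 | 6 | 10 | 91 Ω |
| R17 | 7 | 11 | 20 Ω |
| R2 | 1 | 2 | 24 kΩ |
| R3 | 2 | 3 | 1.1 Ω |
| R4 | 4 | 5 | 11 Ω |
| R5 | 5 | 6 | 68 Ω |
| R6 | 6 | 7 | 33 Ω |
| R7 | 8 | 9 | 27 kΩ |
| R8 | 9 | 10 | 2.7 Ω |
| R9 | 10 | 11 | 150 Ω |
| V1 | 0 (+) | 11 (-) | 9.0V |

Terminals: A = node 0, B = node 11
Nodal analysis, taking node 11 as the 0 V reference.
Source V1 fixes V_0 = 9 V.
KCL at each unknown node (sum of currents leaving = 0; resistances in Ω):
  Node 1: (V_1 - 9)/4700 + (V_1 - V_2)/24000 + (V_1 - V_5)/1100 = 0
  Node 2: (V_2 - V_1)/24000 + (V_2 - V_3)/1.1 + (V_2 - V_6)/47 = 0
  Node 3: (V_3 - V_2)/1.1 + (V_3 - V_7)/56 = 0
  Node 4: (V_4 - V_5)/11 + (V_4 - 9)/3300 + (V_4 - V_8)/1600 = 0
  Node 5: (V_5 - V_4)/11 + (V_5 - V_6)/68 + (V_5 - V_1)/1100 + (V_5 - V_9)/12000 = 0
  Node 6: (V_6 - V_5)/68 + (V_6 - V_7)/33 + (V_6 - V_2)/47 + (V_6 - V_10)/91 = 0
  Node 7: (V_7 - V_6)/33 + (V_7 - V_3)/56 + (V_7 - 0)/20 = 0
  Node 8: (V_8 - V_9)/27000 + (V_8 - V_4)/1600 = 0
  Node 9: (V_9 - V_8)/27000 + (V_9 - V_10)/2.7 + (V_9 - V_5)/12000 = 0
  Node 10: (V_10 - V_9)/2.7 + (V_10 - 0)/150 + (V_10 - V_6)/91 = 0
Collecting terms (coefficients in siemens):
  0.001164·V_1 - 0.00004167·V_2 - 0.0009091·V_5 = 0.001915
  0.9304·V_2 - 0.00004167·V_1 - 0.9091·V_3 - 0.02128·V_6 = 0
  0.9269·V_3 - 0.9091·V_2 - 0.01786·V_7 = 0
  0.09184·V_4 - 0.09091·V_5 - 0.000625·V_8 = 0.002727
  0.1066·V_5 - 0.0009091·V_1 - 0.09091·V_4 - 0.01471·V_6 - 0.00008333·V_9 = 0
  0.07727·V_6 - 0.02128·V_2 - 0.01471·V_5 - 0.0303·V_7 - 0.01099·V_10 = 0
  0.09816·V_7 - 0.01786·V_3 - 0.0303·V_6 = 0
  0.000662·V_8 - 0.000625·V_4 - 0.00003704·V_9 = 0
  0.3705·V_9 - 0.00008333·V_5 - 0.00003704·V_8 - 0.3704·V_10 = 0
  0.388·V_10 - 0.01099·V_6 - 0.3704·V_9 = 0
Solving these 10 simultaneous equations (Gaussian elimination) gives:
  V_1 = 1.981 V, V_2 = 0.1173 V, V_3 = 0.1164 V, V_4 = 0.4518 V
  V_5 = 0.4234 V, V_6 = 0.1537 V, V_7 = 0.06862 V, V_8 = 0.432 V
  V_9 = 0.09802 V, V_10 = 0.09791 V
I_R3 = (V_2 - V_3)/R3 = (0.1173 - 0.1164)/1.1 = 0.0008525 A
|I_R3| = 0.0008525 A

Final answer: |I_R3| = 0.0008525 A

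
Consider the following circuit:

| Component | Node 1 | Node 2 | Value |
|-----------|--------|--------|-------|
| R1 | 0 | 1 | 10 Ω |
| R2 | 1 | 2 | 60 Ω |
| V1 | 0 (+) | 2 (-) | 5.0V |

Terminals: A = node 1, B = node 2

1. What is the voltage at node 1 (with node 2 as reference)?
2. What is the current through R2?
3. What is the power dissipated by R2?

Nodal analysis, taking node 2 as the 0 V reference.
Source V1 fixes V_0 = 5 V.
KCL at each unknown node (sum of currents leaving = 0; resistances in Ω):
  Node 1: (V_1 - 5)/10 + (V_1 - 0)/60 = 0
Collecting terms: 0.1167 × V_1 = 0.5  =>  V_1 = 4.286 V
Part 1:
  Read off the nodal solution: V_1 = 4.286 V
Part 2:
  I_R2 = (V_1 - V_2)/R2 = (4.286 - 0)/60 = 0.07143 A
  Magnitude: I_R2 = 0.07143 A
Part 3:
  I_R2 = (V_1 - V_2)/R2 = (4.286 - 0)/60 = 0.07143 A
  P_R2 = I_R2² × R2 = (0.07143)² × 60 = 0.3061 W

Final answers:
1. V_1 = 4.286 V
2. I_R2 = 0.07143 A
3. P_R2 = 0.3061 W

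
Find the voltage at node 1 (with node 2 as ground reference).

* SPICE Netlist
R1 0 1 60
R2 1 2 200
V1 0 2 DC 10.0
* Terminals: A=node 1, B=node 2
Nodal analysis, taking node 2 as the 0 V reference.
Source V1 fixes V_0 = 10 V.
KCL at each unknown node (sum of currents leaving = 0; resistances in Ω):
  Node 1: (V_1 - 10)/60 + (V_1 - 0)/200 = 0
Collecting terms: 0.02167 × V_1 = 0.1667  =>  V_1 = 7.692 V
The requested potential is V_1 = 7.692 V.

Final answer: V_1 = 7.692 V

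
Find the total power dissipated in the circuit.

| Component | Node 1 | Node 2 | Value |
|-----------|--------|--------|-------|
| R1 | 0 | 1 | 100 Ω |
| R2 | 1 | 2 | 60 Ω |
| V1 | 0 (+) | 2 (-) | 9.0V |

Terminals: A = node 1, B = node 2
Nodal analysis, taking node 2 as the 0 V reference.
Source V1 fixes V_0 = 9 V.
KCL at each unknown node (sum of currents leaving = 0; resistances in Ω):
  Node 1: (V_1 - 9)/100 + (V_1 - 0)/60 = 0
Collecting terms: 0.02667 × V_1 = 0.09  =>  V_1 = 3.375 V
Power in each resistor, P = (ΔV)²/R:
  P_R1 = (9 - 3.375)²/100 = 0.3164 W
  P_R2 = (3.375 - 0)²/60 = 0.1898 W
P_total = P_R1 + P_R2 = 0.5062 W

Final answer: 0.5062 W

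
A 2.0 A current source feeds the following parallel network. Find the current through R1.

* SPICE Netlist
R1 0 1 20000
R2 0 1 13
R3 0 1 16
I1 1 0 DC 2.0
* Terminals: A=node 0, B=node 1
All resistors sit directly between nodes 0 and 1, so they are in parallel and share one voltage V; the full source current 2 A splits among them.
1/R_par = 1/20000 + 1/13 + 1/16 = 0.1395 S  =>  R_par = 7.17 Ω
V = I × R_par = 2 × 7.17 = 14.34 V
I_R1 = V/R1 = 14.34/20000 = 0.000717 A

Final answer: 0.000717 A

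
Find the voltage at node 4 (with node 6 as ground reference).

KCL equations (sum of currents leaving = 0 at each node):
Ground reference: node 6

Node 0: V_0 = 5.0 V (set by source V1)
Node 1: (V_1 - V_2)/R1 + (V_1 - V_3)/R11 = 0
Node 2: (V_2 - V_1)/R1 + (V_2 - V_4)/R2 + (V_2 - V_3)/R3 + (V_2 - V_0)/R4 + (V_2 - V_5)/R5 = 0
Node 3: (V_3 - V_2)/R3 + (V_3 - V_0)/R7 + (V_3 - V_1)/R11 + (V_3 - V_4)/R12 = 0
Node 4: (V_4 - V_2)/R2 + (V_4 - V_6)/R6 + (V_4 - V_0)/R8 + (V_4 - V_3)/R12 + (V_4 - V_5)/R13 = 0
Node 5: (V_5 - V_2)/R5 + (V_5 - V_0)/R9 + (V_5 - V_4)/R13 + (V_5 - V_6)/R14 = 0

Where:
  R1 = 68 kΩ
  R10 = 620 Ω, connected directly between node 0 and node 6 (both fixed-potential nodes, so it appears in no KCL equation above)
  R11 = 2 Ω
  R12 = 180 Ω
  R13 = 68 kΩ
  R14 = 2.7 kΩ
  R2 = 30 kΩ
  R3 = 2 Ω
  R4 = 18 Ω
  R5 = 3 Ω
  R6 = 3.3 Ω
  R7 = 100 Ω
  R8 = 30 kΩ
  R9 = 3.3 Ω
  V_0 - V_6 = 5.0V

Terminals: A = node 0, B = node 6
Nodal analysis, taking node 6 as the 0 V reference.
Source V1 fixes V_0 = 5 V.
KCL at each unknown node (sum of currents leaving = 0; resistances in Ω):
  Node 1: (V_1 - V_2)/68000 + (V_1 - V_3)/2 = 0
  Node 2: (V_2 - V_1)/68000 + (V_2 - V_4)/30000 + (V_2 - V_3)/2 + (V_2 - 5)/18 + (V_2 - V_5)/3 = 0
  Node 3: (V_3 - V_2)/2 + (V_3 - 5)/100 + (V_3 - V_1)/2 + (V_3 - V_4)/180 = 0
  Node 4: (V_4 - V_2)/30000 + (V_4 - 0)/3.3 + (V_4 - 5)/30000 + (V_4 - V_3)/180 + (V_4 - V_5)/68000 = 0
  Node 5: (V_5 - V_2)/3 + (V_5 - 5)/3.3 + (V_5 - V_4)/68000 + (V_5 - 0)/2700 = 0
Collecting terms (coefficients in siemens):
  0.5·V_1 - 0.00001471·V_2 - 0.5·V_3 = 0
  0.8889·V_2 - 0.00001471·V_1 - 0.5·V_3 - 0.00003333·V_4 - 0.3333·V_5 = 0.2778
  1.016·V_3 - 0.5·V_1 - 0.5·V_2 - 0.005556·V_4 = 0.05
  0.3087·V_4 - 0.00003333·V_2 - 0.005556·V_3 - 0.00001471·V_5 = 0.0001667
  0.6367·V_5 - 0.3333·V_2 - 0.00001471·V_4 = 1.515
Solving these 5 simultaneous equations (Gaussian elimination) gives:
  V_1 = 4.83 V, V_2 = 4.88 V, V_3 = 4.83 V, V_4 = 0.08824 V
  V_5 = 4.934 V
The requested potential is V_4 = 0.08824 V.

Final answer: V_4 = 0.08824 V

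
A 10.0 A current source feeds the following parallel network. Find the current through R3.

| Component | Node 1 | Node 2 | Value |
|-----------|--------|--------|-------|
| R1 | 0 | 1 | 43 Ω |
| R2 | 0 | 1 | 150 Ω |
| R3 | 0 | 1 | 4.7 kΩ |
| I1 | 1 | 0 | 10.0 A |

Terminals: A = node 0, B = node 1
All resistors sit directly between nodes 0 and 1, so they are in parallel and share one voltage V; the full source current 10 A splits among them.
1/R_par = 1/43 + 1/150 + 1/4700 = 0.03014 S  =>  R_par = 33.18 Ω
V = I × R_par = 10 × 33.18 = 331.8 V
I_R3 = V/R3 = 331.8/4700 = 0.0706 A

Final answer: 0.0706 A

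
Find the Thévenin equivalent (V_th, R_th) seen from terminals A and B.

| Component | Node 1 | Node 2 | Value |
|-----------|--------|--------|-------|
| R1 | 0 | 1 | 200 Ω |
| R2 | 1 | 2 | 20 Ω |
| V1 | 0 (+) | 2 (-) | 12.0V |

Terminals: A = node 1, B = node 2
Step 1 — V_th is the open-circuit voltage V_A - V_B (nothing connected across the terminals).
Nodal analysis, taking node 2 as the 0 V reference.
Source V1 fixes V_0 = 12 V.
KCL at each unknown node (sum of currents leaving = 0; resistances in Ω):
  Node 1: (V_1 - 12)/200 + (V_1 - 0)/20 = 0
Collecting terms: 0.055 × V_1 = 0.06  =>  V_1 = 1.091 V
V_th = V_1 - V_2 = 1.091 - 0 = 1.091 V
Step 2 — R_th: zero the source — replace V1 by a short circuit (node 2 merges into node 0) — and find the resistance seen between A (node 1) and B (node 0).
Reduce the network between node 1 (A) and node 0 (B) by series/parallel combination:
  Rp1 = R1 ‖ R2 (parallel, both between nodes 0 and 1) = 1/(1/200 + 1/20) = 18.18 Ω
R_th = 18.18 Ω

Final answer: V_th = 1.091 V, R_th = 18.18 Ω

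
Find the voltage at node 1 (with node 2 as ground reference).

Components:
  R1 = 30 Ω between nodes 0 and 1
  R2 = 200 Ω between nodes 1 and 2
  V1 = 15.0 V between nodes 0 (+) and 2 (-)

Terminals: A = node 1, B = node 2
Nodal analysis, taking node 2 as the 0 V reference.
Source V1 fixes V_0 = 15 V.
KCL at each unknown node (sum of currents leaving = 0; resistances in Ω):
  Node 1: (V_1 - 15)/30 + (V_1 - 0)/200 = 0
Collecting terms: 0.03833 × V_1 = 0.5  =>  V_1 = 13.04 V
The requested potential is V_1 = 13.04 V.

Final answer: V_1 = 13.04 V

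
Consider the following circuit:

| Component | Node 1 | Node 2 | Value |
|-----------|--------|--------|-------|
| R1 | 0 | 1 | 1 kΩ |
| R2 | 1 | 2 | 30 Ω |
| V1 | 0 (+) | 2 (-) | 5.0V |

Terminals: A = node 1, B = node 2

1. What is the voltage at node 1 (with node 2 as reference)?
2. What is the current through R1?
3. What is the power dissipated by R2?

Nodal analysis, taking node 2 as the 0 V reference.
Source V1 fixes V_0 = 5 V.
KCL at each unknown node (sum of currents leaving = 0; resistances in Ω):
  Node 1: (V_1 - 5)/1000 + (V_1 - 0)/30 = 0
Collecting terms: 0.03433 × V_1 = 0.005  =>  V_1 = 0.1456 V
Part 1:
  Read off the nodal solution: V_1 = 0.1456 V
Part 2:
  I_R1 = (V_0 - V_1)/R1 = (5 - 0.1456)/1000 = 0.004854 A
  Magnitude: I_R1 = 0.004854 A
Part 3:
  I_R2 = (V_1 - V_2)/R2 = (0.1456 - 0)/30 = 0.004854 A
  P_R2 = I_R2² × R2 = (0.004854)² × 30 = 0.0007069 W

Final answers:
1. V_1 = 0.1456 V
2. I_R1 = 0.004854 A
3. P_R2 = 0.0007069 W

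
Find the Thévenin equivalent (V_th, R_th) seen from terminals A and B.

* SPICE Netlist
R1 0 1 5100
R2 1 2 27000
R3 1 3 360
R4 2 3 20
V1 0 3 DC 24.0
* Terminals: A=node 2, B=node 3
Step 1 — V_th is the open-circuit voltage V_A - V_B (nothing connected across the terminals).
Nodal analysis, taking node 3 as the 0 V reference.
Source V1 fixes V_0 = 24 V.
KCL at each unknown node (sum of currents leaving = 0; resistances in Ω):
  Node 1: (V_1 - 24)/5100 + (V_1 - V_2)/27000 + (V_1 - 0)/360 = 0
  Node 2: (V_2 - V_1)/27000 + (V_2 - 0)/20 = 0
Collecting terms (coefficients in siemens):
  0.003011·V_1 - 0.00003704·V_2 = 0.004706
  0.05004·V_2 - 0.00003704·V_1 = 0
Determinant D = (0.003011)(0.05004) - (-0.00003704)(-0.00003704) = 0.0001507
V_1 = [(0.004706)(0.05004) - (-0.00003704)(0)]/D = 1.563 V
V_2 = [(0.003011)(0) - (0.004706)(-0.00003704)]/D = 0.001157 V
V_th = V_2 - V_3 = 0.001157 - 0 = 0.001157 V
Step 2 — R_th: zero the source — replace V1 by a short circuit (node 3 merges into node 0) — and find the resistance seen between A (node 2) and B (node 0).
Reduce the network between node 2 (A) and node 0 (B) by series/parallel combination:
  Rp1 = R1 ‖ R3 (parallel, both between nodes 0 and 1) = 1/(1/5100 + 1/360) = 336.3 Ω
  Rs1 = R2 + Rp1 (series, joined only at node 1) = 27000 + 336.3 = 27340 Ω
  Rp2 = R4 ‖ Rs1 (parallel, both between nodes 0 and 2) = 1/(1/20 + 1/27340) = 19.99 Ω
R_th = 19.99 Ω

Final answer: V_th = 0.001157 V, R_th = 19.99 Ω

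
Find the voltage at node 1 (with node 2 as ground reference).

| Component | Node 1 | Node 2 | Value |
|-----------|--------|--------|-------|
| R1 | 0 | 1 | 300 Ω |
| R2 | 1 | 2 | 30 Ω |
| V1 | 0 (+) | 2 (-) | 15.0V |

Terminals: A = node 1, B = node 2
Nodal analysis, taking node 2 as the 0 V reference.
Source V1 fixes V_0 = 15 V.
KCL at each unknown node (sum of currents leaving = 0; resistances in Ω):
  Node 1: (V_1 - 15)/300 + (V_1 - 0)/30 = 0
Collecting terms: 0.03667 × V_1 = 0.05  =>  V_1 = 1.364 V
The requested potential is V_1 = 1.364 V.

Final answer: V_1 = 1.364 V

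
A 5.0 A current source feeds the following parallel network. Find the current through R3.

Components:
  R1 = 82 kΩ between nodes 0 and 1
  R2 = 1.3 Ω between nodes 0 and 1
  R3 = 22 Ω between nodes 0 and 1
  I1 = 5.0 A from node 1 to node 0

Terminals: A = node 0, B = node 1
All resistors sit directly between nodes 0 and 1, so they are in parallel and share one voltage V; the full source current 5 A splits among them.
1/R_par = 1/82000 + 1/1.3 + 1/22 = 0.8147 S  =>  R_par = 1.227 Ω
V = I × R_par = 5 × 1.227 = 6.137 V
I_R3 = V/R3 = 6.137/22 = 0.279 A

Final answer: 0.279 A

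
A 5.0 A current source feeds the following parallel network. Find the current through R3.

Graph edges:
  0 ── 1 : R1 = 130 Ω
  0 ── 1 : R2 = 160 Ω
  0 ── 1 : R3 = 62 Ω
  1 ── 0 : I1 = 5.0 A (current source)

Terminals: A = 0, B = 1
All resistors sit directly between nodes 0 and 1, so they are in parallel and share one voltage V; the full source current 5 A splits among them.
1/R_par = 1/130 + 1/160 + 1/62 = 0.03007 S  =>  R_par = 33.25 Ω
V = I × R_par = 5 × 33.25 = 166.3 V
I_R3 = V/R3 = 166.3/62 = 2.682 A

Final answer: 2.682 A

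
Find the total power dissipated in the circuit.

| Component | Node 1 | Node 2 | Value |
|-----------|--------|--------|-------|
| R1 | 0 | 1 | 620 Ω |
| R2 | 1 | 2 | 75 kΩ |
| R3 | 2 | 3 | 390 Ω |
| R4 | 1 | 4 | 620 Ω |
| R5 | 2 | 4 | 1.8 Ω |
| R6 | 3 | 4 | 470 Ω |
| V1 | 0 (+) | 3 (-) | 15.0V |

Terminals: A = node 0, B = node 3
Nodal analysis, taking node 3 as the 0 V reference.
Source V1 fixes V_0 = 15 V.
KCL at each unknown node (sum of currents leaving = 0; resistances in Ω):
  Node 1: (V_1 - 15)/620 + (V_1 - V_2)/75000 + (V_1 - V_4)/620 = 0
  Node 2: (V_2 - V_1)/75000 + (V_2 - 0)/390 + (V_2 - V_4)/1.8 = 0
  Node 4: (V_4 - V_1)/620 + (V_4 - V_2)/1.8 + (V_4 - 0)/470 = 0
Collecting terms (coefficients in siemens):
  0.003239·V_1 - 0.00001333·V_2 - 0.001613·V_4 = 0.02419
  0.5581·V_2 - 0.00001333·V_1 - 0.5556·V_4 = 0
  0.5593·V_4 - 0.001613·V_1 - 0.5556·V_2 = 0
Solving these 3 simultaneous equations (Gaussian elimination) gives:
  V_1 = 8.58 V, V_2 = 2.203 V, V_4 = 2.213 V
Power in each resistor, P = (ΔV)²/R:
  P_R1 = (15 - 8.58)²/620 = 0.06648 W
  P_R2 = (8.58 - 2.203)²/75000 = 0.0005423 W
  P_R3 = (2.203 - 0)²/390 = 0.01244 W
  P_R4 = (8.58 - 2.213)²/620 = 0.06539 W
  P_R5 = (2.203 - 2.213)²/1.8 = 0.00005569 W
  P_R6 = (0 - 2.213)²/470 = 0.01042 W
P_total = P_R1 + P_R2 + P_R3 + P_R4 + P_R5 + P_R6 = 0.1553 W

Final answer: 0.1553 W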